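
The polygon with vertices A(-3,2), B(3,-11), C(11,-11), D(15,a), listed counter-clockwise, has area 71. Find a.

The doubled signed area Σ (x_i y_{i+1} − x_{i+1} y_i) is linear in a.
With a=0 it equals 310; the coefficient of a is 14 (from the two edges through D).
So 14·a + 310 = 2·71 = 142 ⇒ a = -12.

-12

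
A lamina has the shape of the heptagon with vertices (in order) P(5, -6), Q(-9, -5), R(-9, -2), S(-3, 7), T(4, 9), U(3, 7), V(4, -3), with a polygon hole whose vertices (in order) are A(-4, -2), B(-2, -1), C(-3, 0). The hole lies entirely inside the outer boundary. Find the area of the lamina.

136

Outer boundary:
Apply the surveyor's formula: 2A = Σ (x_i·y_{i+1} − x_{i+1}·y_i), indices taken mod 7.
Σ = (-79) + (-27) + (-69) + (-55) + (1) + (-37) + (-9) = -275
Area = |Σ|/2 = 137.5.
Hole:
Cross-terms: 0, -3, 6  ⇒  Σ = 3
Area = |Σ|/2 = 1.5.
Net area = 137.5 − 1.5 = 136.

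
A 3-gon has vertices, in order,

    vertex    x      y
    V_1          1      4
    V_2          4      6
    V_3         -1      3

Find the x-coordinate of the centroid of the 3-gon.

Apply Gauss's area formula. First the cross-terms c_i = x_i·y_{i+1} − x_{i+1}·y_i:
  -10, 18, -7  ⇒  2A = 1, A = 0.5.
Then Σ (x_i + x_{i+1})·c_i = 4, so x̄ = 4 / (6·0.5) = 4/3.

4/3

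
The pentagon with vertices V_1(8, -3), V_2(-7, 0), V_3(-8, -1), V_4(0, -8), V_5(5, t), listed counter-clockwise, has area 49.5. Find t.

Write out the shoelace sum; only the two edges meeting at V_5 involve t:
2·Area = [(0·t − 5·(-8)) + (5·(-3) − 8·t)] + 50
       = -8·t + 75 = 99
⇒ t = -3.

-3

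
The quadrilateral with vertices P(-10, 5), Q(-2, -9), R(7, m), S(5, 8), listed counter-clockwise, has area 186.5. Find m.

Write out the shoelace sum; only the two edges meeting at R involve m:
2·Area = [((-2)·m − 7·(-9)) + (7·8 − 5·m)] + 205
       = -7·m + 324 = 373
⇒ m = -7.

-7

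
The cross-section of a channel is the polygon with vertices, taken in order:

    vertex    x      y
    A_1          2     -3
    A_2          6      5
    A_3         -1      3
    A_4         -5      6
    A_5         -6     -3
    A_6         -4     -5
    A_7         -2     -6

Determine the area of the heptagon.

Σ = (28) + (23) + (9) + (51) + (18) + (14) + (18) = 161
Area = |Σ|/2 = 80.5.

80.5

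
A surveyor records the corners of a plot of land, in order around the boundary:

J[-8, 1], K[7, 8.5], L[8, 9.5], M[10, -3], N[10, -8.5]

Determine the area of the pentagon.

154.25

Σ = (-75) + (-1.5) + (-119) + (-55) + (-58) = -308.5
Area = |Σ|/2 = 154.25.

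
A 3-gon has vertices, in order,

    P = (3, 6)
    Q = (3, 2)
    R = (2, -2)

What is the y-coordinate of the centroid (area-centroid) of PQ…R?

2

Apply the shoelace formula. First the cross-terms c_i = x_i·y_{i+1} − x_{i+1}·y_i:
  -12, -10, 18  ⇒  2A = -4, A = -2.
Then Σ (y_i + y_{i+1})·c_i = -24, so ȳ = -24 / (6·(-2)) = 2.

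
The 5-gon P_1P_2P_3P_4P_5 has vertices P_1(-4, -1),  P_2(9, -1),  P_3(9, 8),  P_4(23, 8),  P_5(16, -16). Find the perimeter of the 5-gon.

86

|P_1P_2| = √((13)² + (0)²) = √169 = 13
|P_2P_3| = √((0)² + (9)²) = √81 = 9
|P_3P_4| = √((14)² + (0)²) = √196 = 14
|P_4P_5| = √((-7)² + (-24)²) = √625 = 25
|P_5P_1| = √((-20)² + (15)²) = √625 = 25
Perimeter = 13 + 9 + 14 + 25 + 25 = 86.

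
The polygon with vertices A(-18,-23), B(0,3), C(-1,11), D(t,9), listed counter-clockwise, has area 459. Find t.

-24

Write out the shoelace sum; only the two edges meeting at D involve t:
2·Area = [((-1)·9 − t·11) + (t·(-23) − (-18)·9)] + -51
       = -34·t + 102 = 918
⇒ t = -24.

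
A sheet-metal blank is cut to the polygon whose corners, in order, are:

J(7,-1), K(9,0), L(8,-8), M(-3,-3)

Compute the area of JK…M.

43.5

Apply Gauss's area formula: 2A = Σ (x_i·y_{i+1} − x_{i+1}·y_i), indices taken mod 4.
J→K: (7)(0) − (9)(-1) = 9
K→L: (9)(-8) − (8)(0) = -72
L→M: (8)(-3) − (-3)(-8) = -48
M→J: (-3)(-1) − (7)(-3) = 24
Σ = -87
Area = |Σ|/2 = 43.5.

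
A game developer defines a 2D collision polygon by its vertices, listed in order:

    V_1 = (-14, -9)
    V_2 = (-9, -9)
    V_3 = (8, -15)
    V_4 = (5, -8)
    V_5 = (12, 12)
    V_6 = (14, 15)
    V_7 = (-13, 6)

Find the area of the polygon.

455.5

Apply Gauss's area formula: 2A = Σ (x_i·y_{i+1} − x_{i+1}·y_i), indices taken mod 7.
Cross-terms: 45, 207, 11, 156, 12, 279, 201  ⇒  Σ = 911
Area = |Σ|/2 = 455.5.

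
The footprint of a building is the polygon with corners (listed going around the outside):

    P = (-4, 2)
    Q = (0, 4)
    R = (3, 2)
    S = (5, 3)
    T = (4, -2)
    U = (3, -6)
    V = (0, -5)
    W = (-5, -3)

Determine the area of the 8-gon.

Σ = (-16) + (-12) + (-1) + (-22) + (-18) + (-15) + (-25) + (-22) = -131
Area = |Σ|/2 = 65.5.

65.5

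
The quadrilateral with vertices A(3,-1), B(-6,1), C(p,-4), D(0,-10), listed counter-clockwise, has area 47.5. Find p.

Write out the shoelace sum; only the two edges meeting at C involve p:
2·Area = [((-6)·(-4) − p·1) + (p·(-10) − 0·(-4))] + 27
       = -11·p + 51 = 95
⇒ p = -4.

-4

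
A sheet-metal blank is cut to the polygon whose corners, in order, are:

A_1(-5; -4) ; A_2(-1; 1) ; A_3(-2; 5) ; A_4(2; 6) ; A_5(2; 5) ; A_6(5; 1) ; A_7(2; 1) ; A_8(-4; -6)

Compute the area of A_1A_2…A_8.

39

Apply the surveyor's formula: 2A = Σ (x_i·y_{i+1} − x_{i+1}·y_i), indices taken mod 8.
Σ = (-9) + (-3) + (-22) + (-2) + (-23) + (3) + (-8) + (-14) = -78
Area = |Σ|/2 = 39.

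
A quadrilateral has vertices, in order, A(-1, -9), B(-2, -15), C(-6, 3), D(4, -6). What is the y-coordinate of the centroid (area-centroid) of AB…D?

-66/13

Apply the shoelace formula. First the cross-terms c_i = x_i·y_{i+1} − x_{i+1}·y_i:
  -3, -96, 24, -42  ⇒  2A = -117, A = -58.5.
Then Σ (y_i + y_{i+1})·c_i = 1782, so ȳ = 1782 / (6·(-58.5)) = -66/13.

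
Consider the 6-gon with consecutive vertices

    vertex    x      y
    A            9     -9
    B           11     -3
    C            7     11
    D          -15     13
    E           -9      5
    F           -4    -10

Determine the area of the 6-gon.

Apply Gauss's area formula: 2A = Σ (x_i·y_{i+1} − x_{i+1}·y_i), indices taken mod 6.
Cross-terms: 72, 142, 256, 42, 110, 126  ⇒  Σ = 748
Area = |Σ|/2 = 374.

374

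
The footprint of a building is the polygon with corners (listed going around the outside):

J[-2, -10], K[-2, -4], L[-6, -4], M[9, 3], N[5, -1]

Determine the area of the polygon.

Apply the shoelace formula: 2A = Σ (x_i·y_{i+1} − x_{i+1}·y_i), indices taken mod 5.
Σ = (-12) + (-16) + (18) + (-24) + (-52) = -86
Area = |Σ|/2 = 43.

43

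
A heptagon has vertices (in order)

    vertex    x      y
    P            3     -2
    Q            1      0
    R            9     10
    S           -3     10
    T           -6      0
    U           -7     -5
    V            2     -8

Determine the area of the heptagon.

154

P→Q: (3)(0) − (1)(-2) = 2
Q→R: (1)(10) − (9)(0) = 10
R→S: (9)(10) − (-3)(10) = 120
S→T: (-3)(0) − (-6)(10) = 60
T→U: (-6)(-5) − (-7)(0) = 30
U→V: (-7)(-8) − (2)(-5) = 66
V→P: (2)(-2) − (3)(-8) = 20
Σ = 308
Area = |Σ|/2 = 154.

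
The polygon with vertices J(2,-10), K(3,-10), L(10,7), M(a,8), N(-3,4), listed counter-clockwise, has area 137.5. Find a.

The doubled signed area Σ (x_i y_{i+1} − x_{i+1} y_i) is linear in a.
With a=0 it equals 257; the coefficient of a is -3 (from the two edges through M).
So -3·a + 257 = 2·137.5 = 275 ⇒ a = -6.

-6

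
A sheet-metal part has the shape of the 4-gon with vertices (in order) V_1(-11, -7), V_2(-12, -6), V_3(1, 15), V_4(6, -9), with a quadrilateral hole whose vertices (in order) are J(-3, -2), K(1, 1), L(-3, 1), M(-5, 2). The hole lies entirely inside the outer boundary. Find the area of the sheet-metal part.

207

Outer boundary:
Σ = (-18) + (-174) + (-99) + (-141) = -432
Area = |Σ|/2 = 216.
Hole:
Cross-terms: -1, 4, -1, 16  ⇒  Σ = 18
Area = |Σ|/2 = 9.
Net area = 216 − 9 = 207.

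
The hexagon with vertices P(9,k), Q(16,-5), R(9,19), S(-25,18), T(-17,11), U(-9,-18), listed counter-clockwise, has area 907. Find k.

The doubled signed area Σ (x_i y_{i+1} − x_{i+1} y_i) is linear in k.
With k=0 it equals 1539; the coefficient of k is -25 (from the two edges through P).
So -25·k + 1539 = 2·907 = 1814 ⇒ k = -11.

-11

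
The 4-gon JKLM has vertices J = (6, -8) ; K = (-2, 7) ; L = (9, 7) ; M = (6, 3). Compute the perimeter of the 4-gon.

|JK| = √((-8)² + (15)²) = √289 = 17
|KL| = √((11)² + (0)²) = √121 = 11
|LM| = √((-3)² + (-4)²) = √25 = 5
|MJ| = √((0)² + (-11)²) = √121 = 11
Perimeter = 17 + 11 + 5 + 11 = 44.

44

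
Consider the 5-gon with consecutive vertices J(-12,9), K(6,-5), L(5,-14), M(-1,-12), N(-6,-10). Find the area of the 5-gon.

Σ = (6) + (-59) + (-74) + (-62) + (-174) = -363
Area = |Σ|/2 = 181.5.

181.5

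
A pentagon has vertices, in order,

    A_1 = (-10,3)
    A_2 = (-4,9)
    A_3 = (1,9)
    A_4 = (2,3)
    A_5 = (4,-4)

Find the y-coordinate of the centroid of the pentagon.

313/93

Apply the surveyor's formula. First the cross-terms c_i = x_i·y_{i+1} − x_{i+1}·y_i:
  -78, -45, -15, -20, -28  ⇒  2A = -186, A = -93.
Then Σ (y_i + y_{i+1})·c_i = -1878, so ȳ = -1878 / (6·(-93)) = 313/93.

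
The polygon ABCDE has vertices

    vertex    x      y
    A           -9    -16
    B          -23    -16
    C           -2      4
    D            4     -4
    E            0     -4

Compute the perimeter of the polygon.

|AB| = √((-14)² + (0)²) = √196 = 14
|BC| = √((21)² + (20)²) = √841 = 29
|CD| = √((6)² + (-8)²) = √100 = 10
|DE| = √((-4)² + (0)²) = √16 = 4
|EA| = √((-9)² + (-12)²) = √225 = 15
Perimeter = 14 + 29 + 10 + 4 + 15 = 72.

72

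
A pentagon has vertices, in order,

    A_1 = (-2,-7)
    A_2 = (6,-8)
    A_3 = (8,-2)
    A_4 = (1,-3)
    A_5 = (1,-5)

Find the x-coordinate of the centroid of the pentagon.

Apply the surveyor's formula. First the cross-terms c_i = x_i·y_{i+1} − x_{i+1}·y_i:
  58, 52, -22, -2, -17  ⇒  2A = 69, A = 34.5.
Then Σ (x_i + x_{i+1})·c_i = 775, so x̄ = 775 / (6·34.5) = 775/207.

775/207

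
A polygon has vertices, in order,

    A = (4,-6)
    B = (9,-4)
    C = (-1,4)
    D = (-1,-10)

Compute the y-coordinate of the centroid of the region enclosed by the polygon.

-40/13

Apply Gauss's area formula. First the cross-terms c_i = x_i·y_{i+1} − x_{i+1}·y_i:
  38, 32, 14, 46  ⇒  2A = 130, A = 65.
Then Σ (y_i + y_{i+1})·c_i = -1200, so ȳ = -1200 / (6·65) = -40/13.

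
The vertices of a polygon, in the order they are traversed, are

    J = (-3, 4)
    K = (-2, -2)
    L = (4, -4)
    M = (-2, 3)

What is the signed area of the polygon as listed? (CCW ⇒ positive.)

17.5

Cross-terms: 14, 16, 4, 1  ⇒  Σ = 35
Signed area = Σ/2 = 17.5 (positive ⇒ counter-clockwise traversal).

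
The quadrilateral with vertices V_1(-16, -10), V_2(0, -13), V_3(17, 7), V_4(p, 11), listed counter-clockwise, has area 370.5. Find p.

3

Write out the shoelace sum; only the two edges meeting at V_4 involve p:
2·Area = [(17·11 − p·7) + (p·(-10) − (-16)·11)] + 429
       = -17·p + 792 = 741
⇒ p = 3.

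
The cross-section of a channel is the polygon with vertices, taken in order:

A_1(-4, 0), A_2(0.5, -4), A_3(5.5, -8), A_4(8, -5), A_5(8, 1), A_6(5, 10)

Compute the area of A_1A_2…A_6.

Apply the shoelace (surveyor's) formula: 2A = Σ (x_i·y_{i+1} − x_{i+1}·y_i), indices taken mod 6.
A_1→A_2: (-4)(-4) − (0.5)(0) = 16
A_2→A_3: (0.5)(-8) − (5.5)(-4) = 18
A_3→A_4: (5.5)(-5) − (8)(-8) = 36.5
A_4→A_5: (8)(1) − (8)(-5) = 48
A_5→A_6: (8)(10) − (5)(1) = 75
A_6→A_1: (5)(0) − (-4)(10) = 40
Σ = 233.5
Area = |Σ|/2 = 116.75.

116.75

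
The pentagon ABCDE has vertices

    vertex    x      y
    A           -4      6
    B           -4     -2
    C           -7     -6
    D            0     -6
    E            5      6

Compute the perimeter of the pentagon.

|AB| = √((0)² + (-8)²) = √64 = 8
|BC| = √((-3)² + (-4)²) = √25 = 5
|CD| = √((7)² + (0)²) = √49 = 7
|DE| = √((5)² + (12)²) = √169 = 13
|EA| = √((-9)² + (0)²) = √81 = 9
Perimeter = 8 + 5 + 7 + 13 + 9 = 42.

42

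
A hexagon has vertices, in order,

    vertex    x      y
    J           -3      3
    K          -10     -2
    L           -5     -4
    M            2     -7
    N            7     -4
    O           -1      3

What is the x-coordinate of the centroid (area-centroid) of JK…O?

Apply the shoelace (surveyor's) formula. First the cross-terms c_i = x_i·y_{i+1} − x_{i+1}·y_i:
  36, 30, 43, 41, 17, 6  ⇒  2A = 173, A = 86.5.
Then Σ (x_i + x_{i+1})·c_i = -600, so x̄ = -600 / (6·86.5) = -200/173.

-200/173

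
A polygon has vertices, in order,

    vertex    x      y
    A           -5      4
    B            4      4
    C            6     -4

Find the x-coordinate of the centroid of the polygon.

Apply the surveyor's formula. First the cross-terms c_i = x_i·y_{i+1} − x_{i+1}·y_i:
  -36, -40, 4  ⇒  2A = -72, A = -36.
Then Σ (x_i + x_{i+1})·c_i = -360, so x̄ = -360 / (6·(-36)) = 5/3.

5/3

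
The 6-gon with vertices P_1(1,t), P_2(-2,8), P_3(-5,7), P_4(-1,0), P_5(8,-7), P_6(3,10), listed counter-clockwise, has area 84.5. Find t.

The doubled signed area Σ (x_i y_{i+1} − x_{i+1} y_i) is linear in t.
With t=0 it equals 139; the coefficient of t is 5 (from the two edges through P_1).
So 5·t + 139 = 2·84.5 = 169 ⇒ t = 6.

6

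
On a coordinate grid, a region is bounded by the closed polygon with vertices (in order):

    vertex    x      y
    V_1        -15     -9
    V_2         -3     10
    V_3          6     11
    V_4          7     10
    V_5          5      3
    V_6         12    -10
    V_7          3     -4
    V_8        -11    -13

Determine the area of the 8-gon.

299.5

Σ = (-177) + (-93) + (-17) + (-29) + (-86) + (-18) + (-83) + (-96) = -599
Area = |Σ|/2 = 299.5.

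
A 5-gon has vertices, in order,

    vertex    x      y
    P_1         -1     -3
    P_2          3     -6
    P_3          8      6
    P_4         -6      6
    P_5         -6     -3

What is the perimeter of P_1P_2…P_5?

|P_1P_2| = √((4)² + (-3)²) = √25 = 5
|P_2P_3| = √((5)² + (12)²) = √169 = 13
|P_3P_4| = √((-14)² + (0)²) = √196 = 14
|P_4P_5| = √((0)² + (-9)²) = √81 = 9
|P_5P_1| = √((5)² + (0)²) = √25 = 5
Perimeter = 5 + 13 + 14 + 9 + 5 = 46.

46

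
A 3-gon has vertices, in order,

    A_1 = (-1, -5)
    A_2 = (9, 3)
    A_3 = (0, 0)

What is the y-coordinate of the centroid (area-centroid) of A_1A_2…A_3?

Apply the surveyor's formula. First the cross-terms c_i = x_i·y_{i+1} − x_{i+1}·y_i:
  42, 0, 0  ⇒  2A = 42, A = 21.
Then Σ (y_i + y_{i+1})·c_i = -84, so ȳ = -84 / (6·21) = -2/3.

-2/3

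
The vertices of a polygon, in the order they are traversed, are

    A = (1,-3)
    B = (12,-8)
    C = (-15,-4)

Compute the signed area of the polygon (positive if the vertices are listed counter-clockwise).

-45.5

Apply the shoelace formula: 2A = Σ (x_i·y_{i+1} − x_{i+1}·y_i), indices taken mod 3.
A→B: (1)(-8) − (12)(-3) = 28
B→C: (12)(-4) − (-15)(-8) = -168
C→A: (-15)(-3) − (1)(-4) = 49
Σ = -91
Signed area = Σ/2 = -45.5 (negative ⇒ clockwise traversal).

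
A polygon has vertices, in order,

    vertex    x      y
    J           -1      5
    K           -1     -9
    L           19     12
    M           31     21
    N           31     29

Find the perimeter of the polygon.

|JK| = √((0)² + (-14)²) = √196 = 14
|KL| = √((20)² + (21)²) = √841 = 29
|LM| = √((12)² + (9)²) = √225 = 15
|MN| = √((0)² + (8)²) = √64 = 8
|NJ| = √((-32)² + (-24)²) = √1600 = 40
Perimeter = 14 + 29 + 15 + 8 + 40 = 106.

106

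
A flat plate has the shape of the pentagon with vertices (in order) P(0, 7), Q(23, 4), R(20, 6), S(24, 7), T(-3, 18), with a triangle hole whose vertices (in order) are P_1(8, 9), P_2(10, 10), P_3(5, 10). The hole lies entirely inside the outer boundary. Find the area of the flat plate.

Outer boundary:
Cross-terms: -161, 58, -4, 453, -21  ⇒  Σ = 325
Area = |Σ|/2 = 162.5.
Hole:
Apply Gauss's area formula: 2A = Σ (x_i·y_{i+1} − x_{i+1}·y_i), indices taken mod 3.
P_1→P_2: (8)(10) − (10)(9) = -10
P_2→P_3: (10)(10) − (5)(10) = 50
P_3→P_1: (5)(9) − (8)(10) = -35
Σ = 5
Area = |Σ|/2 = 2.5.
Net area = 162.5 − 2.5 = 160.

160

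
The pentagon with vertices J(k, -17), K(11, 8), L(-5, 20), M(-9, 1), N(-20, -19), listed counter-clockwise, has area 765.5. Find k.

14

The doubled signed area Σ (x_i y_{i+1} − x_{i+1} y_i) is linear in k.
With k=0 it equals 1153; the coefficient of k is 27 (from the two edges through J).
So 27·k + 1153 = 2·765.5 = 1531 ⇒ k = 14.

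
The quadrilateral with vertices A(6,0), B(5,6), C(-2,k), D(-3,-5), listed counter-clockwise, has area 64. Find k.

5

The doubled signed area Σ (x_i y_{i+1} − x_{i+1} y_i) is linear in k.
With k=0 it equals 88; the coefficient of k is 8 (from the two edges through C).
So 8·k + 88 = 2·64 = 128 ⇒ k = 5.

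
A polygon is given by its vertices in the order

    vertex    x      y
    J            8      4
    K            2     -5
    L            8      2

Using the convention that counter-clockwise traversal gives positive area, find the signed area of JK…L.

6

Σ = (-48) + (44) + (16) = 12
Signed area = Σ/2 = 6 (positive ⇒ counter-clockwise traversal).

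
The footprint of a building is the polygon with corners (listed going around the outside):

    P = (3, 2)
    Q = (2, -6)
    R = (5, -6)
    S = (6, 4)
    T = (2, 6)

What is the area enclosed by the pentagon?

Cross-terms: -22, 18, 56, 28, -14  ⇒  Σ = 66
Area = |Σ|/2 = 33.

33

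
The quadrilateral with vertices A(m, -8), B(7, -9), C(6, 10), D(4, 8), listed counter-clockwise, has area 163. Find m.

-10

The doubled signed area Σ (x_i y_{i+1} − x_{i+1} y_i) is linear in m.
With m=0 it equals 156; the coefficient of m is -17 (from the two edges through A).
So -17·m + 156 = 2·163 = 326 ⇒ m = -10.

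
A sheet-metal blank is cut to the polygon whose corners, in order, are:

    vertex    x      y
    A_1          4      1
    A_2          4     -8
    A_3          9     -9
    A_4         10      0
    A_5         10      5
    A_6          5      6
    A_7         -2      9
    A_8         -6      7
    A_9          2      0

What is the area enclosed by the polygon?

Σ = (-36) + (36) + (90) + (50) + (35) + (57) + (40) + (-14) + (2) = 260
Area = |Σ|/2 = 130.

130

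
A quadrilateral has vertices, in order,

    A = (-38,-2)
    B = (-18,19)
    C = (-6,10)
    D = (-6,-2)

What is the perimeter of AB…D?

88

|AB| = √((20)² + (21)²) = √841 = 29
|BC| = √((12)² + (-9)²) = √225 = 15
|CD| = √((0)² + (-12)²) = √144 = 12
|DA| = √((-32)² + (0)²) = √1024 = 32
Perimeter = 29 + 15 + 12 + 32 = 88.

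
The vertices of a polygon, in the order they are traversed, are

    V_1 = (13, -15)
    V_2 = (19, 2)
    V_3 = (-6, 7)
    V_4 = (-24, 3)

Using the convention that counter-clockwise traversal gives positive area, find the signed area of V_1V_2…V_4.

Apply Gauss's area formula: 2A = Σ (x_i·y_{i+1} − x_{i+1}·y_i), indices taken mod 4.
Σ = (311) + (145) + (150) + (321) = 927
Signed area = Σ/2 = 463.5 (positive ⇒ counter-clockwise traversal).

463.5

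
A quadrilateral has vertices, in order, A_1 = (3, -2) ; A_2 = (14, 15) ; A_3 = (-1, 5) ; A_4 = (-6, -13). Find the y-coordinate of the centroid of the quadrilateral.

Apply the shoelace (surveyor's) formula. First the cross-terms c_i = x_i·y_{i+1} − x_{i+1}·y_i:
  73, 85, 43, 51  ⇒  2A = 252, A = 126.
Then Σ (y_i + y_{i+1})·c_i = 1540, so ȳ = 1540 / (6·126) = 55/27.

55/27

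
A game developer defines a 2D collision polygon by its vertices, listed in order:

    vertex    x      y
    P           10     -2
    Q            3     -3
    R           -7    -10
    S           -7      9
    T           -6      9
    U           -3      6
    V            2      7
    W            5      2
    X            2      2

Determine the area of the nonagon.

154

Apply the shoelace formula: 2A = Σ (x_i·y_{i+1} − x_{i+1}·y_i), indices taken mod 9.
Σ = (-24) + (-51) + (-133) + (-9) + (-9) + (-33) + (-31) + (6) + (-24) = -308
Area = |Σ|/2 = 154.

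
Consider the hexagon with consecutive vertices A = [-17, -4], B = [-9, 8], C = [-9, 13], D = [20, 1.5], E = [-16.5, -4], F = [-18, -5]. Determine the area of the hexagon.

Σ = (-172) + (-45) + (-273.5) + (-55.25) + (10.5) + (-13) = -548.25
Area = |Σ|/2 = 274.125.

274.125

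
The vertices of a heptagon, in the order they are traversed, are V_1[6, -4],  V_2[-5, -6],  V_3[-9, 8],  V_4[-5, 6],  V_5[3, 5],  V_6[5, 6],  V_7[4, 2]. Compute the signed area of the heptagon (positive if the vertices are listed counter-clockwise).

Cross-terms: -56, -94, -14, -43, -7, -14, -28  ⇒  Σ = -256
Signed area = Σ/2 = -128 (negative ⇒ clockwise traversal).

-128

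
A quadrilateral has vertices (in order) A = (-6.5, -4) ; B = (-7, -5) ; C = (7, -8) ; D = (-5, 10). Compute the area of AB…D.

105.25

Apply the shoelace formula: 2A = Σ (x_i·y_{i+1} − x_{i+1}·y_i), indices taken mod 4.
A→B: (-6.5)(-5) − (-7)(-4) = 4.5
B→C: (-7)(-8) − (7)(-5) = 91
C→D: (7)(10) − (-5)(-8) = 30
D→A: (-5)(-4) − (-6.5)(10) = 85
Σ = 210.5
Area = |Σ|/2 = 105.25.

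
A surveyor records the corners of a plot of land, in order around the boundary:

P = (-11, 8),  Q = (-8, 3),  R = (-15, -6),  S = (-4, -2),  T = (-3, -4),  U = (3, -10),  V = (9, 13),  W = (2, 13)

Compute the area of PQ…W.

Apply the surveyor's formula: 2A = Σ (x_i·y_{i+1} − x_{i+1}·y_i), indices taken mod 8.
P→Q: (-11)(3) − (-8)(8) = 31
Q→R: (-8)(-6) − (-15)(3) = 93
R→S: (-15)(-2) − (-4)(-6) = 6
S→T: (-4)(-4) − (-3)(-2) = 10
T→U: (-3)(-10) − (3)(-4) = 42
U→V: (3)(13) − (9)(-10) = 129
V→W: (9)(13) − (2)(13) = 91
W→P: (2)(8) − (-11)(13) = 159
Σ = 561
Area = |Σ|/2 = 280.5.

280.5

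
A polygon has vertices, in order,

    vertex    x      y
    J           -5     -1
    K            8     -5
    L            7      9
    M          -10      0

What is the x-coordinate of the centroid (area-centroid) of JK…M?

107/60

Apply the shoelace (surveyor's) formula. First the cross-terms c_i = x_i·y_{i+1} − x_{i+1}·y_i:
  33, 107, 90, 10  ⇒  2A = 240, A = 120.
Then Σ (x_i + x_{i+1})·c_i = 1284, so x̄ = 1284 / (6·120) = 107/60.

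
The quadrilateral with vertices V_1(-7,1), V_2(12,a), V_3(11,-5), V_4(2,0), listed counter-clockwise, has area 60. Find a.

The doubled signed area Σ (x_i y_{i+1} − x_{i+1} y_i) is linear in a.
With a=0 it equals -60; the coefficient of a is -18 (from the two edges through V_2).
So -18·a + -60 = 2·60 = 120 ⇒ a = -10.

-10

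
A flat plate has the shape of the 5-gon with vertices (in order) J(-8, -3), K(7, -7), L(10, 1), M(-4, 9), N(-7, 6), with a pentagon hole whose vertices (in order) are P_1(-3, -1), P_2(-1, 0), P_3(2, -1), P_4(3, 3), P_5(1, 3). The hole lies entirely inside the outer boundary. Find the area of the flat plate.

166.5

Outer boundary:
Apply the shoelace (surveyor's) formula: 2A = Σ (x_i·y_{i+1} − x_{i+1}·y_i), indices taken mod 5.
Cross-terms: 77, 77, 94, 39, 69  ⇒  Σ = 356
Area = |Σ|/2 = 178.
Hole:
P_1→P_2: (-3)(0) − (-1)(-1) = -1
P_2→P_3: (-1)(-1) − (2)(0) = 1
P_3→P_4: (2)(3) − (3)(-1) = 9
P_4→P_5: (3)(3) − (1)(3) = 6
P_5→P_1: (1)(-1) − (-3)(3) = 8
Σ = 23
Area = |Σ|/2 = 11.5.
Net area = 178 − 11.5 = 166.5.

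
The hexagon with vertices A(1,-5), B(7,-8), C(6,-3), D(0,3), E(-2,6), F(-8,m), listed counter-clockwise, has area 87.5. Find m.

Write out the shoelace sum; only the two edges meeting at F involve m:
2·Area = [((-2)·m − (-8)·6) + ((-8)·(-5) − 1·m)] + 78
       = -3·m + 166 = 175
⇒ m = -3.

-3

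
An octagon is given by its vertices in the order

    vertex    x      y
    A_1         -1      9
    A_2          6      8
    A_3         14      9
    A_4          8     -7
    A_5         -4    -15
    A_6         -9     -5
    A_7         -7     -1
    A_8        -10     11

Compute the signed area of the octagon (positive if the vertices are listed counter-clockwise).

Cross-terms: -62, -58, -170, -148, -115, -26, -87, -79  ⇒  Σ = -745
Signed area = Σ/2 = -372.5 (negative ⇒ clockwise traversal).

-372.5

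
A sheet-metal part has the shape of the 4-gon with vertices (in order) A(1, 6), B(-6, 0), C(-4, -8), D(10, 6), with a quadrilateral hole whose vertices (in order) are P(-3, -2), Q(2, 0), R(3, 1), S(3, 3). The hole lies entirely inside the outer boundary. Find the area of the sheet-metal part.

Outer boundary:
Cross-terms: 36, 48, 56, 54  ⇒  Σ = 194
Area = |Σ|/2 = 97.
Hole:
Apply Gauss's area formula: 2A = Σ (x_i·y_{i+1} − x_{i+1}·y_i), indices taken mod 4.
Σ = (4) + (2) + (6) + (3) = 15
Area = |Σ|/2 = 7.5.
Net area = 97 − 7.5 = 89.5.

89.5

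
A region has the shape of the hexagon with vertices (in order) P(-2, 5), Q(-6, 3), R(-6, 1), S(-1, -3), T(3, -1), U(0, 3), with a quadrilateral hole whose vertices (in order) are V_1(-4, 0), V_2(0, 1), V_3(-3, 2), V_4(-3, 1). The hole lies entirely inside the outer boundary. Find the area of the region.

Outer boundary:
Σ = (24) + (12) + (19) + (10) + (9) + (6) = 80
Area = |Σ|/2 = 40.
Hole:
Apply the shoelace (surveyor's) formula: 2A = Σ (x_i·y_{i+1} − x_{i+1}·y_i), indices taken mod 4.
Σ = (-4) + (3) + (3) + (4) = 6
Area = |Σ|/2 = 3.
Net area = 40 − 3 = 37.

37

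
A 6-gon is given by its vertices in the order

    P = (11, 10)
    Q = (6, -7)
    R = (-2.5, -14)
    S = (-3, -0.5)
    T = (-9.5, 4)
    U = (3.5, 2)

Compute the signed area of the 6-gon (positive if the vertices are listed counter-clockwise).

-158

Σ = (-137) + (-101.5) + (-40.75) + (-16.75) + (-33) + (13) = -316
Signed area = Σ/2 = -158 (negative ⇒ clockwise traversal).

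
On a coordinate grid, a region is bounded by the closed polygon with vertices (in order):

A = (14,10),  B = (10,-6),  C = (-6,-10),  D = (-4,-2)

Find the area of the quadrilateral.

Cross-terms: -184, -136, -28, -12  ⇒  Σ = -360
Area = |Σ|/2 = 180.

180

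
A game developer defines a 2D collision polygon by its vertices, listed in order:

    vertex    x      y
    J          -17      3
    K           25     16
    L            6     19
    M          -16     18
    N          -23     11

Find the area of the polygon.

400

J→K: (-17)(16) − (25)(3) = -347
K→L: (25)(19) − (6)(16) = 379
L→M: (6)(18) − (-16)(19) = 412
M→N: (-16)(11) − (-23)(18) = 238
N→J: (-23)(3) − (-17)(11) = 118
Σ = 800
Area = |Σ|/2 = 400.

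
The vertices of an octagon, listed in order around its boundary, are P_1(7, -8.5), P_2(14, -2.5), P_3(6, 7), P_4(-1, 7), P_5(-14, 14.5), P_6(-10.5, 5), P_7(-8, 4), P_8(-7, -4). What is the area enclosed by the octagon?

Cross-terms: 101.5, 113, 49, 83.5, 82.25, -2, 60, 87.5  ⇒  Σ = 574.75
Area = |Σ|/2 = 287.375.

287.375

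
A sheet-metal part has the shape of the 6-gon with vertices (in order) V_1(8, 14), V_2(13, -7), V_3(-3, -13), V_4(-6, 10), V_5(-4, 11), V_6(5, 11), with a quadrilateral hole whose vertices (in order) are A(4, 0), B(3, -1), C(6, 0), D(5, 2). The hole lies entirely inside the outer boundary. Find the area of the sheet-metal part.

336.5

Outer boundary:
Apply the surveyor's formula: 2A = Σ (x_i·y_{i+1} − x_{i+1}·y_i), indices taken mod 6.
V_1→V_2: (8)(-7) − (13)(14) = -238
V_2→V_3: (13)(-13) − (-3)(-7) = -190
V_3→V_4: (-3)(10) − (-6)(-13) = -108
V_4→V_5: (-6)(11) − (-4)(10) = -26
V_5→V_6: (-4)(11) − (5)(11) = -99
V_6→V_1: (5)(14) − (8)(11) = -18
Σ = -679
Area = |Σ|/2 = 339.5.
Hole:
Apply the shoelace (surveyor's) formula: 2A = Σ (x_i·y_{i+1} − x_{i+1}·y_i), indices taken mod 4.
A→B: (4)(-1) − (3)(0) = -4
B→C: (3)(0) − (6)(-1) = 6
C→D: (6)(2) − (5)(0) = 12
D→A: (5)(0) − (4)(2) = -8
Σ = 6
Area = |Σ|/2 = 3.
Net area = 339.5 − 3 = 336.5.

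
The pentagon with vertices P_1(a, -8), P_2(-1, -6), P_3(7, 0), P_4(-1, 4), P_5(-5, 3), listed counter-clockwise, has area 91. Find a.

-7

Write out the shoelace sum; only the two edges meeting at P_1 involve a:
2·Area = [((-5)·(-8) − a·3) + (a·(-6) − (-1)·(-8))] + 87
       = -9·a + 119 = 182
⇒ a = -7.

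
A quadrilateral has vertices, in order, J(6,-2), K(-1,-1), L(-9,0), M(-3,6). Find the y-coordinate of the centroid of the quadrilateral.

137/101

Apply the shoelace formula. First the cross-terms c_i = x_i·y_{i+1} − x_{i+1}·y_i:
  -8, -9, -54, -30  ⇒  2A = -101, A = -50.5.
Then Σ (y_i + y_{i+1})·c_i = -411, so ȳ = -411 / (6·(-50.5)) = 137/101.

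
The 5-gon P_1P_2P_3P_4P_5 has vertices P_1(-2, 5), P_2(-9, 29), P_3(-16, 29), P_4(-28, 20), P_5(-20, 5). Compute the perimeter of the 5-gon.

82

|P_1P_2| = √((-7)² + (24)²) = √625 = 25
|P_2P_3| = √((-7)² + (0)²) = √49 = 7
|P_3P_4| = √((-12)² + (-9)²) = √225 = 15
|P_4P_5| = √((8)² + (-15)²) = √289 = 17
|P_5P_1| = √((18)² + (0)²) = √324 = 18
Perimeter = 25 + 7 + 15 + 17 + 18 = 82.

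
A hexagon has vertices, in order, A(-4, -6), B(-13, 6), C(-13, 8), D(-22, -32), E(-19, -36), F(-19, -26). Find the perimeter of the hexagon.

98

|AB| = √((-9)² + (12)²) = √225 = 15
|BC| = √((0)² + (2)²) = √4 = 2
|CD| = √((-9)² + (-40)²) = √1681 = 41
|DE| = √((3)² + (-4)²) = √25 = 5
|EF| = √((0)² + (10)²) = √100 = 10
|FA| = √((15)² + (20)²) = √625 = 25
Perimeter = 15 + 2 + 41 + 5 + 10 + 25 = 98.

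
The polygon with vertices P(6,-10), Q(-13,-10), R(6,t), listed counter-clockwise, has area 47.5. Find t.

Write out the shoelace sum; only the two edges meeting at R involve t:
2·Area = [((-13)·t − 6·(-10)) + (6·(-10) − 6·t)] + -190
       = -19·t + -190 = 95
⇒ t = -15.

-15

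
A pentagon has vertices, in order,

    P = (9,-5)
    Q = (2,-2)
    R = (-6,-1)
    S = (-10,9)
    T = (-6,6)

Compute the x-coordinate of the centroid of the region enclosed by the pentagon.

Apply the shoelace (surveyor's) formula. First the cross-terms c_i = x_i·y_{i+1} − x_{i+1}·y_i:
  -8, -14, -64, -6, -24  ⇒  2A = -116, A = -58.
Then Σ (x_i + x_{i+1})·c_i = 1016, so x̄ = 1016 / (6·(-58)) = -254/87.

-254/87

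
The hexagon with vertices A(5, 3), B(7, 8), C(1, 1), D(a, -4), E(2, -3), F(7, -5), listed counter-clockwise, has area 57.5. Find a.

-9

The doubled signed area Σ (x_i y_{i+1} − x_{i+1} y_i) is linear in a.
With a=0 it equals 79; the coefficient of a is -4 (from the two edges through D).
So -4·a + 79 = 2·57.5 = 115 ⇒ a = -9.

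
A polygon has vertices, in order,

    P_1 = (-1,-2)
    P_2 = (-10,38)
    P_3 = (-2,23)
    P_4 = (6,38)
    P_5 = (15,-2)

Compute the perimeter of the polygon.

132

|P_1P_2| = √((-9)² + (40)²) = √1681 = 41
|P_2P_3| = √((8)² + (-15)²) = √289 = 17
|P_3P_4| = √((8)² + (15)²) = √289 = 17
|P_4P_5| = √((9)² + (-40)²) = √1681 = 41
|P_5P_1| = √((-16)² + (0)²) = √256 = 16
Perimeter = 41 + 17 + 17 + 41 + 16 = 132.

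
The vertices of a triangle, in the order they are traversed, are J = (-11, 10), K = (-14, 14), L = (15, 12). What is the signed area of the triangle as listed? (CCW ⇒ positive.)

-55

J→K: (-11)(14) − (-14)(10) = -14
K→L: (-14)(12) − (15)(14) = -378
L→J: (15)(10) − (-11)(12) = 282
Σ = -110
Signed area = Σ/2 = -55 (negative ⇒ clockwise traversal).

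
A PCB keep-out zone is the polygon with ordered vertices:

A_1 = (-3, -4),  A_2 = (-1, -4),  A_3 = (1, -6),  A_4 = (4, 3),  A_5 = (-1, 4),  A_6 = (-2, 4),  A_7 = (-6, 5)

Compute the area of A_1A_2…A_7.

Apply the surveyor's formula: 2A = Σ (x_i·y_{i+1} − x_{i+1}·y_i), indices taken mod 7.
Σ = (8) + (10) + (27) + (19) + (4) + (14) + (39) = 121
Area = |Σ|/2 = 60.5.

60.5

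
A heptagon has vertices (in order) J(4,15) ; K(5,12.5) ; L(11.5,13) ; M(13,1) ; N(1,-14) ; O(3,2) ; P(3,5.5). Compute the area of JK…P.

183.375

Σ = (-25) + (-78.75) + (-157.5) + (-183) + (44) + (10.5) + (23) = -366.75
Area = |Σ|/2 = 183.375.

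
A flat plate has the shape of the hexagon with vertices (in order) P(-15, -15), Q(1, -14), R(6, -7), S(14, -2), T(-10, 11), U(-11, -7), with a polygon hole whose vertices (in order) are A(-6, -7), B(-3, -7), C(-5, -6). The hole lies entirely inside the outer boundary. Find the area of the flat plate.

385

Outer boundary:
Apply the surveyor's formula: 2A = Σ (x_i·y_{i+1} − x_{i+1}·y_i), indices taken mod 6.
P→Q: (-15)(-14) − (1)(-15) = 225
Q→R: (1)(-7) − (6)(-14) = 77
R→S: (6)(-2) − (14)(-7) = 86
S→T: (14)(11) − (-10)(-2) = 134
T→U: (-10)(-7) − (-11)(11) = 191
U→P: (-11)(-15) − (-15)(-7) = 60
Σ = 773
Area = |Σ|/2 = 386.5.
Hole:
Apply the surveyor's formula: 2A = Σ (x_i·y_{i+1} − x_{i+1}·y_i), indices taken mod 3.
Σ = (21) + (-17) + (-1) = 3
Area = |Σ|/2 = 1.5.
Net area = 386.5 − 1.5 = 385.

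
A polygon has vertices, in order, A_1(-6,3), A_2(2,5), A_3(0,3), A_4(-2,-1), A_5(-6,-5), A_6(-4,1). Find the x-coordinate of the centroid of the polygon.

-36/13

Apply the shoelace (surveyor's) formula. First the cross-terms c_i = x_i·y_{i+1} − x_{i+1}·y_i:
  -36, 6, 6, 4, -26, -6  ⇒  2A = -52, A = -26.
Then Σ (x_i + x_{i+1})·c_i = 432, so x̄ = 432 / (6·(-26)) = -36/13.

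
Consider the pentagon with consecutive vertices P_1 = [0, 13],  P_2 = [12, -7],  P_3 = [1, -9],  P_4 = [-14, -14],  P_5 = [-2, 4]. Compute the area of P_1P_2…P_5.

253.5

Apply Gauss's area formula: 2A = Σ (x_i·y_{i+1} − x_{i+1}·y_i), indices taken mod 5.
Σ = (-156) + (-101) + (-140) + (-84) + (-26) = -507
Area = |Σ|/2 = 253.5.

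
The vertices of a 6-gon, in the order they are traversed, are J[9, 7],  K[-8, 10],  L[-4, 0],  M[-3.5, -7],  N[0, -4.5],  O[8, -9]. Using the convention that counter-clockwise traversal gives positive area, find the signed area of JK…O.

J→K: (9)(10) − (-8)(7) = 146
K→L: (-8)(0) − (-4)(10) = 40
L→M: (-4)(-7) − (-3.5)(0) = 28
M→N: (-3.5)(-4.5) − (0)(-7) = 15.75
N→O: (0)(-9) − (8)(-4.5) = 36
O→J: (8)(7) − (9)(-9) = 137
Σ = 402.75
Signed area = Σ/2 = 201.375 (positive ⇒ counter-clockwise traversal).

201.375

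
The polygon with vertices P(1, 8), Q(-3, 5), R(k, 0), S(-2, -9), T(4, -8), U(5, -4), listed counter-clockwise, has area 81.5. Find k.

The doubled signed area Σ (x_i y_{i+1} − x_{i+1} y_i) is linear in k.
With k=0 it equals 149; the coefficient of k is -14 (from the two edges through R).
So -14·k + 149 = 2·81.5 = 163 ⇒ k = -1.

-1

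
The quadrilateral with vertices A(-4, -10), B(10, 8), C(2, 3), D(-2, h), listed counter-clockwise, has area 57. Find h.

The doubled signed area Σ (x_i y_{i+1} − x_{i+1} y_i) is linear in h.
With h=0 it equals 108; the coefficient of h is 6 (from the two edges through D).
So 6·h + 108 = 2·57 = 114 ⇒ h = 1.

1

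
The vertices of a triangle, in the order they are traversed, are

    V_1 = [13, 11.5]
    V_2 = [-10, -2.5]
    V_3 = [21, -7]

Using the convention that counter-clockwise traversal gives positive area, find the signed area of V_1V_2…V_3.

Σ = (82.5) + (122.5) + (332.5) = 537.5
Signed area = Σ/2 = 268.75 (positive ⇒ counter-clockwise traversal).

268.75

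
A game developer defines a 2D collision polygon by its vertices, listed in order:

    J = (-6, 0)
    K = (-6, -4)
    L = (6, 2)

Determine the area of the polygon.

24

Apply the surveyor's formula: 2A = Σ (x_i·y_{i+1} − x_{i+1}·y_i), indices taken mod 3.
J→K: (-6)(-4) − (-6)(0) = 24
K→L: (-6)(2) − (6)(-4) = 12
L→J: (6)(0) − (-6)(2) = 12
Σ = 48
Area = |Σ|/2 = 24.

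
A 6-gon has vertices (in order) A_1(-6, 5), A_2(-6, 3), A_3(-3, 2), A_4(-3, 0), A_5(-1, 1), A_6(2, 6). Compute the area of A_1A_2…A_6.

Cross-terms: 12, -3, 6, -3, -8, 46  ⇒  Σ = 50
Area = |Σ|/2 = 25.

25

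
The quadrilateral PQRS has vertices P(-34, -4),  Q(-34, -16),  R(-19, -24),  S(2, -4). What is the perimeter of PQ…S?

94

|PQ| = √((0)² + (-12)²) = √144 = 12
|QR| = √((15)² + (-8)²) = √289 = 17
|RS| = √((21)² + (20)²) = √841 = 29
|SP| = √((-36)² + (0)²) = √1296 = 36
Perimeter = 12 + 17 + 29 + 36 = 94.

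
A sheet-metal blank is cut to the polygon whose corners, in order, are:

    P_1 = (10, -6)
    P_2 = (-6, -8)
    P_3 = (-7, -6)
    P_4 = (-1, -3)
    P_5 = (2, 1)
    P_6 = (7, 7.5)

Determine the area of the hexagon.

112.5

Apply Gauss's area formula: 2A = Σ (x_i·y_{i+1} − x_{i+1}·y_i), indices taken mod 6.
Cross-terms: -116, -20, 15, 5, 8, -117  ⇒  Σ = -225
Area = |Σ|/2 = 112.5.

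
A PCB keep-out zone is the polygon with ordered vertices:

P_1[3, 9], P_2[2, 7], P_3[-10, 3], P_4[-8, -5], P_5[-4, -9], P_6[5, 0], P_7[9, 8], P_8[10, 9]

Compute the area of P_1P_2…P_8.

Apply the shoelace (surveyor's) formula: 2A = Σ (x_i·y_{i+1} − x_{i+1}·y_i), indices taken mod 8.
P_1→P_2: (3)(7) − (2)(9) = 3
P_2→P_3: (2)(3) − (-10)(7) = 76
P_3→P_4: (-10)(-5) − (-8)(3) = 74
P_4→P_5: (-8)(-9) − (-4)(-5) = 52
P_5→P_6: (-4)(0) − (5)(-9) = 45
P_6→P_7: (5)(8) − (9)(0) = 40
P_7→P_8: (9)(9) − (10)(8) = 1
P_8→P_1: (10)(9) − (3)(9) = 63
Σ = 354
Area = |Σ|/2 = 177.

177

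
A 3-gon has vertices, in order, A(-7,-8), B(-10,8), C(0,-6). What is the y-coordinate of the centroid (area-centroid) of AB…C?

-2

Apply the shoelace (surveyor's) formula. First the cross-terms c_i = x_i·y_{i+1} − x_{i+1}·y_i:
  -136, 60, -42  ⇒  2A = -118, A = -59.
Then Σ (y_i + y_{i+1})·c_i = 708, so ȳ = 708 / (6·(-59)) = -2.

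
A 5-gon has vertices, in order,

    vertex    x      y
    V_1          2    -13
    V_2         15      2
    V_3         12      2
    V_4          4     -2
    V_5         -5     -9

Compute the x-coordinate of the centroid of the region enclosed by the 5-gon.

283/63

Apply the surveyor's formula. First the cross-terms c_i = x_i·y_{i+1} − x_{i+1}·y_i:
  199, 6, -32, -46, 83  ⇒  2A = 210, A = 105.
Then Σ (x_i + x_{i+1})·c_i = 2830, so x̄ = 2830 / (6·105) = 283/63.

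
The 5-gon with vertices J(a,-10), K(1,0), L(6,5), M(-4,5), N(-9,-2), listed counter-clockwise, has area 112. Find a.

Write out the shoelace sum; only the two edges meeting at J involve a:
2·Area = [((-9)·(-10) − a·(-2)) + (a·0 − 1·(-10))] + 108
       = 2·a + 208 = 224
⇒ a = 8.

8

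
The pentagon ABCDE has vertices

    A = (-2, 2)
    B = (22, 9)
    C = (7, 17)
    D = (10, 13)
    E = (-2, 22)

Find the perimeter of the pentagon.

82

|AB| = √((24)² + (7)²) = √625 = 25
|BC| = √((-15)² + (8)²) = √289 = 17
|CD| = √((3)² + (-4)²) = √25 = 5
|DE| = √((-12)² + (9)²) = √225 = 15
|EA| = √((0)² + (-20)²) = √400 = 20
Perimeter = 25 + 17 + 5 + 15 + 20 = 82.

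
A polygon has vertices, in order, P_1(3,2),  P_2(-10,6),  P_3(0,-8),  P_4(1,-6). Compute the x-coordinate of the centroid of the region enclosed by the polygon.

Apply the shoelace formula. First the cross-terms c_i = x_i·y_{i+1} − x_{i+1}·y_i:
  38, 80, 8, 20  ⇒  2A = 146, A = 73.
Then Σ (x_i + x_{i+1})·c_i = -978, so x̄ = -978 / (6·73) = -163/73.

-163/73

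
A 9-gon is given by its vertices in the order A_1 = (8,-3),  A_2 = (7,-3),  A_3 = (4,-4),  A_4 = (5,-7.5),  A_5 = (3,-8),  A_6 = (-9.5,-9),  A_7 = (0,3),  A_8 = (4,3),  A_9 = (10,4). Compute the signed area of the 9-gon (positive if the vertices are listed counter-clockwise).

Cross-terms: -3, -16, -10, -17.5, -103, -28.5, -12, -14, -62  ⇒  Σ = -266
Signed area = Σ/2 = -133 (negative ⇒ clockwise traversal).

-133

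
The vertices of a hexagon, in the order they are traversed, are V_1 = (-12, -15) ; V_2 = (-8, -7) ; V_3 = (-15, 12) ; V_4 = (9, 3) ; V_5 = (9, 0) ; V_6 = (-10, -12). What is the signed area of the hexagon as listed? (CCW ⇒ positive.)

Apply the shoelace formula: 2A = Σ (x_i·y_{i+1} − x_{i+1}·y_i), indices taken mod 6.
Σ = (-36) + (-201) + (-153) + (-27) + (-108) + (6) = -519
Signed area = Σ/2 = -259.5 (negative ⇒ clockwise traversal).

-259.5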